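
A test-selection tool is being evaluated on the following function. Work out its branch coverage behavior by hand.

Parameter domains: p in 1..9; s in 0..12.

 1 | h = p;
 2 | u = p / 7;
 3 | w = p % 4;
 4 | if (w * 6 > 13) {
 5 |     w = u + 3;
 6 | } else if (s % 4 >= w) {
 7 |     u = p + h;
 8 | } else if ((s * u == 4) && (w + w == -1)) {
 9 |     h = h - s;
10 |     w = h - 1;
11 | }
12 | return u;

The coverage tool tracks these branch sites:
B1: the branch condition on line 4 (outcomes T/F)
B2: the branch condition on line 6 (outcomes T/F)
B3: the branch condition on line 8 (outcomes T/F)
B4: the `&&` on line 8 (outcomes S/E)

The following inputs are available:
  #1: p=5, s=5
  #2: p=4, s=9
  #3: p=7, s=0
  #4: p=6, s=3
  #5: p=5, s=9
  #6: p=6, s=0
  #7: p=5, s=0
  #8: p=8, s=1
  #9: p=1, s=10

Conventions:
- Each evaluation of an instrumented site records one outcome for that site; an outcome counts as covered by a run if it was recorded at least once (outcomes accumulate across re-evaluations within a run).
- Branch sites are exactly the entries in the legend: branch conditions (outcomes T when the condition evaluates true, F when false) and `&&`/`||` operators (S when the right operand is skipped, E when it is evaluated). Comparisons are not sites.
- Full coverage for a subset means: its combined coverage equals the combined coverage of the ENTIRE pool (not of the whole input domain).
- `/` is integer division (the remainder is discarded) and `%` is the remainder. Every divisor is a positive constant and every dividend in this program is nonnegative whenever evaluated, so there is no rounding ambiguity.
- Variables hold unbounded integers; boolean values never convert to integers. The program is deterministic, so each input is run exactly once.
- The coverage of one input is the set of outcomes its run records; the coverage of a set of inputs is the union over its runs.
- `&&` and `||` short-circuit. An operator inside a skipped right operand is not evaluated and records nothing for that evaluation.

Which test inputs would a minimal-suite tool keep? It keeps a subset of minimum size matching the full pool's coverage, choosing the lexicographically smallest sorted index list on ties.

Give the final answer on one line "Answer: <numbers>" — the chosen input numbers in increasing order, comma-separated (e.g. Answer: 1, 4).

#1 (p=5, s=5) -> B1->F, B2->T; covered: B1=F, B2=T
#2 (p=4, s=9) -> B1->F, B2->T; covered: B1=F, B2=T
#3 (p=7, s=0) -> B1->T; covered: B1=T
#4 (p=6, s=3) -> B1->F, B2->T; covered: B1=F, B2=T
#5 (p=5, s=9) -> B1->F, B2->T; covered: B1=F, B2=T
#6 (p=6, s=0) -> B1->F, B2->F, B4->S, B3->F; covered: B1=F, B2=F, B3=F, B4=S
#7 (p=5, s=0) -> B1->F, B2->F, B4->S, B3->F; covered: B1=F, B2=F, B3=F, B4=S
#8 (p=8, s=1) -> B1->F, B2->T; covered: B1=F, B2=T
#9 (p=1, s=10) -> B1->F, B2->T; covered: B1=F, B2=T
pool-wide coverage (6 outcomes): B1=T, B1=F, B2=T, B2=F, B3=F, B4=S
size 1 is not enough: best union over all size-1 subsets is 4/6
size 2 is not enough: best union over all size-2 subsets is 5/6
the canonical winner is {1, 3, 6}: size 3, full 6-outcome coverage, earliest index list among size-3 covers

Answer: 1, 3, 6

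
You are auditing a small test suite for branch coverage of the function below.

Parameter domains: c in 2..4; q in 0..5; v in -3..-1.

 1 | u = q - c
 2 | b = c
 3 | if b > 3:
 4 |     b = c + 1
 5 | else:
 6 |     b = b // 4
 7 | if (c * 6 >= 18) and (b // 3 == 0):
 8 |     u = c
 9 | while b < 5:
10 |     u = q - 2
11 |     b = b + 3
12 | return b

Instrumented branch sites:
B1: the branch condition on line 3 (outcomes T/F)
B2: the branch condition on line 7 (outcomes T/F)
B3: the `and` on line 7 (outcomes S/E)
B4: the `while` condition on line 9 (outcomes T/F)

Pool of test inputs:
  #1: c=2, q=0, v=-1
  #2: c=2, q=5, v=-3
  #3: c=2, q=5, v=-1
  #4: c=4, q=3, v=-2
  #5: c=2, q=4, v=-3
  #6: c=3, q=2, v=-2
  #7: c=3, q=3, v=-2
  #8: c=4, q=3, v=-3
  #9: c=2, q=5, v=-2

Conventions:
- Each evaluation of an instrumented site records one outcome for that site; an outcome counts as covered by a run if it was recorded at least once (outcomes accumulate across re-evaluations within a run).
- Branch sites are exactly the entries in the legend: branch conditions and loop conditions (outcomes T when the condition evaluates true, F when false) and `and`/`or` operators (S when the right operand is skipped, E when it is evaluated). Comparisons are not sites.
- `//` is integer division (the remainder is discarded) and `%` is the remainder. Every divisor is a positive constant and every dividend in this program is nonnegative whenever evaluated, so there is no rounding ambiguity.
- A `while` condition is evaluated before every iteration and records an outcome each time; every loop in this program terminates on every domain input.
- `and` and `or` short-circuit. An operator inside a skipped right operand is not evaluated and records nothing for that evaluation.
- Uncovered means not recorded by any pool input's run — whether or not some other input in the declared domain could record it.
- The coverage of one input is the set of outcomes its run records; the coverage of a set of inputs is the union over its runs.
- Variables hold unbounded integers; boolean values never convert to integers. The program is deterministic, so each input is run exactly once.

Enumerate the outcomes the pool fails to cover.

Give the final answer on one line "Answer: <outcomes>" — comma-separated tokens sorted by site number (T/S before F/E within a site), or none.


input #1, c=2, q=0, v=-1: events B1->F, B3->S, B2->F, B4->T, B4->T, B4->F; outcomes B1=F, B2=F, B3=S, B4=T, B4=F
input #2, c=2, q=5, v=-3: events B1->F, B3->S, B2->F, B4->T, B4->T, B4->F; outcomes B1=F, B2=F, B3=S, B4=T, B4=F
input #3, c=2, q=5, v=-1: events B1->F, B3->S, B2->F, B4->T, B4->T, B4->F; outcomes B1=F, B2=F, B3=S, B4=T, B4=F
input #4, c=4, q=3, v=-2: events B1->T, B3->E, B2->F, B4->F; outcomes B1=T, B2=F, B3=E, B4=F
input #5, c=2, q=4, v=-3: events B1->F, B3->S, B2->F, B4->T, B4->T, B4->F; outcomes B1=F, B2=F, B3=S, B4=T, B4=F
input #6, c=3, q=2, v=-2: events B1->F, B3->E, B2->T, B4->T, B4->T, B4->F; outcomes B1=F, B2=T, B3=E, B4=T, B4=F
input #7, c=3, q=3, v=-2: events B1->F, B3->E, B2->T, B4->T, B4->T, B4->F; outcomes B1=F, B2=T, B3=E, B4=T, B4=F
input #8, c=4, q=3, v=-3: events B1->T, B3->E, B2->F, B4->F; outcomes B1=T, B2=F, B3=E, B4=F
input #9, c=2, q=5, v=-2: events B1->F, B3->S, B2->F, B4->T, B4->T, B4->F; outcomes B1=F, B2=F, B3=S, B4=T, B4=F
union over the pool: B1=T, B1=F, B2=T, B2=F, B3=S, B3=E, B4=T, B4=F
uncovered (0 of 8): none
Answer: none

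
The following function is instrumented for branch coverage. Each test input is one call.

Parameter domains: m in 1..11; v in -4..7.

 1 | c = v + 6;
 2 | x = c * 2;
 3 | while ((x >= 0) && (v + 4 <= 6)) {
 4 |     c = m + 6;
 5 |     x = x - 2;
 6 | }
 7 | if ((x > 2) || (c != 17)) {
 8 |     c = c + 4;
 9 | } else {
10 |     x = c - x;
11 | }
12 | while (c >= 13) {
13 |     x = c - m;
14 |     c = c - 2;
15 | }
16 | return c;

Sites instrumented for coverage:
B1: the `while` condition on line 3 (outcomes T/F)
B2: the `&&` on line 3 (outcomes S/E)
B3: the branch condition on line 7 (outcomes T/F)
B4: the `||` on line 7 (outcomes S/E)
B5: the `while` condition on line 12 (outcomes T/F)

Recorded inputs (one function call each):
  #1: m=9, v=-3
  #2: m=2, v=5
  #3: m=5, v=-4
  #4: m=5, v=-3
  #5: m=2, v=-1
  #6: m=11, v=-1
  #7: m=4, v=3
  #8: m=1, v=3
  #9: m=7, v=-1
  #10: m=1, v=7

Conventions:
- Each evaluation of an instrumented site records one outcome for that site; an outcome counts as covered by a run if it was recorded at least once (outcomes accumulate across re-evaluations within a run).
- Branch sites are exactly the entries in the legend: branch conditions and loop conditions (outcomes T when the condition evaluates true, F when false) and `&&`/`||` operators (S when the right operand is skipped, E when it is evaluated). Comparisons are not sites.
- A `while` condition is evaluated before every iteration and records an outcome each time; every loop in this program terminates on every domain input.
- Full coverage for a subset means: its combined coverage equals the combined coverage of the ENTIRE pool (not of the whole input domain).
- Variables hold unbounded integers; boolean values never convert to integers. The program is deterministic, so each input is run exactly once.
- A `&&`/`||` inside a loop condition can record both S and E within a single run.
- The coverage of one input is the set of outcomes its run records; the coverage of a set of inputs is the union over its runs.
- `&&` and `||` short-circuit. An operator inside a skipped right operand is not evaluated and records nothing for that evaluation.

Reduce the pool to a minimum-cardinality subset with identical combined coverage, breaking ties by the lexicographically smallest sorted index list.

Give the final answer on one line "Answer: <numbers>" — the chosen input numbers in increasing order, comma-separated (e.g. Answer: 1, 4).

input #1 (m=9, v=-3): events B2->E, B1->T, B2->E, B1->T, B2->E, B1->T, B2->E, B1->T, B2->S, B1->F, B4->E, B3->T, B5->T, B5->T, ...; covers B1=T, B1=F, B2=S, B2=E, B3=T, B4=E, B5=T, B5=F
input #2 (m=2, v=5): events B2->E, B1->F, B4->S, B3->T, B5->T, B5->T, B5->F; covers B1=F, B2=E, B3=T, B4=S, B5=T, B5=F
input #3 (m=5, v=-4): events B2->E, B1->T, B2->E, B1->T, B2->E, B1->T, B2->S, B1->F, B4->E, B3->T, B5->T, B5->T, B5->F; covers B1=T, B1=F, B2=S, B2=E, B3=T, B4=E, B5=T, B5=F
input #4 (m=5, v=-3): events B2->E, B1->T, B2->E, B1->T, B2->E, B1->T, B2->E, B1->T, B2->S, B1->F, B4->E, B3->T, B5->T, B5->T, ...; covers B1=T, B1=F, B2=S, B2=E, B3=T, B4=E, B5=T, B5=F
input #5 (m=2, v=-1): events B2->E, B1->T, B2->E, B1->T, B2->E, B1->T, B2->E, B1->T, B2->E, B1->T, B2->E, B1->T, B2->S, B1->F, ...; covers B1=T, B1=F, B2=S, B2=E, B3=T, B4=E, B5=F
input #6 (m=11, v=-1): events B2->E, B1->T, B2->E, B1->T, B2->E, B1->T, B2->E, B1->T, B2->E, B1->T, B2->E, B1->T, B2->S, B1->F, ...; covers B1=T, B1=F, B2=S, B2=E, B3=F, B4=E, B5=T, B5=F
input #7 (m=4, v=3): events B2->E, B1->F, B4->S, B3->T, B5->T, B5->F; covers B1=F, B2=E, B3=T, B4=S, B5=T, B5=F
input #8 (m=1, v=3): events B2->E, B1->F, B4->S, B3->T, B5->T, B5->F; covers B1=F, B2=E, B3=T, B4=S, B5=T, B5=F
input #9 (m=7, v=-1): events B2->E, B1->T, B2->E, B1->T, B2->E, B1->T, B2->E, B1->T, B2->E, B1->T, B2->E, B1->T, B2->S, B1->F, ...; covers B1=T, B1=F, B2=S, B2=E, B3=T, B4=E, B5=T, B5=F
input #10 (m=1, v=7): events B2->E, B1->F, B4->S, B3->T, B5->T, B5->T, B5->T, B5->F; covers B1=F, B2=E, B3=T, B4=S, B5=T, B5=F
together the pool reaches 10 outcomes: B1=T, B1=F, B2=S, B2=E, B3=T, B3=F, B4=S, B4=E, B5=T, B5=F
checked all size-1 subsets: none covers 10 outcomes (max 8/10)
size 2: inputs {2, 6} cover all 10 outcomes, and no lexicographically smaller subset of this size does

Answer: 2, 6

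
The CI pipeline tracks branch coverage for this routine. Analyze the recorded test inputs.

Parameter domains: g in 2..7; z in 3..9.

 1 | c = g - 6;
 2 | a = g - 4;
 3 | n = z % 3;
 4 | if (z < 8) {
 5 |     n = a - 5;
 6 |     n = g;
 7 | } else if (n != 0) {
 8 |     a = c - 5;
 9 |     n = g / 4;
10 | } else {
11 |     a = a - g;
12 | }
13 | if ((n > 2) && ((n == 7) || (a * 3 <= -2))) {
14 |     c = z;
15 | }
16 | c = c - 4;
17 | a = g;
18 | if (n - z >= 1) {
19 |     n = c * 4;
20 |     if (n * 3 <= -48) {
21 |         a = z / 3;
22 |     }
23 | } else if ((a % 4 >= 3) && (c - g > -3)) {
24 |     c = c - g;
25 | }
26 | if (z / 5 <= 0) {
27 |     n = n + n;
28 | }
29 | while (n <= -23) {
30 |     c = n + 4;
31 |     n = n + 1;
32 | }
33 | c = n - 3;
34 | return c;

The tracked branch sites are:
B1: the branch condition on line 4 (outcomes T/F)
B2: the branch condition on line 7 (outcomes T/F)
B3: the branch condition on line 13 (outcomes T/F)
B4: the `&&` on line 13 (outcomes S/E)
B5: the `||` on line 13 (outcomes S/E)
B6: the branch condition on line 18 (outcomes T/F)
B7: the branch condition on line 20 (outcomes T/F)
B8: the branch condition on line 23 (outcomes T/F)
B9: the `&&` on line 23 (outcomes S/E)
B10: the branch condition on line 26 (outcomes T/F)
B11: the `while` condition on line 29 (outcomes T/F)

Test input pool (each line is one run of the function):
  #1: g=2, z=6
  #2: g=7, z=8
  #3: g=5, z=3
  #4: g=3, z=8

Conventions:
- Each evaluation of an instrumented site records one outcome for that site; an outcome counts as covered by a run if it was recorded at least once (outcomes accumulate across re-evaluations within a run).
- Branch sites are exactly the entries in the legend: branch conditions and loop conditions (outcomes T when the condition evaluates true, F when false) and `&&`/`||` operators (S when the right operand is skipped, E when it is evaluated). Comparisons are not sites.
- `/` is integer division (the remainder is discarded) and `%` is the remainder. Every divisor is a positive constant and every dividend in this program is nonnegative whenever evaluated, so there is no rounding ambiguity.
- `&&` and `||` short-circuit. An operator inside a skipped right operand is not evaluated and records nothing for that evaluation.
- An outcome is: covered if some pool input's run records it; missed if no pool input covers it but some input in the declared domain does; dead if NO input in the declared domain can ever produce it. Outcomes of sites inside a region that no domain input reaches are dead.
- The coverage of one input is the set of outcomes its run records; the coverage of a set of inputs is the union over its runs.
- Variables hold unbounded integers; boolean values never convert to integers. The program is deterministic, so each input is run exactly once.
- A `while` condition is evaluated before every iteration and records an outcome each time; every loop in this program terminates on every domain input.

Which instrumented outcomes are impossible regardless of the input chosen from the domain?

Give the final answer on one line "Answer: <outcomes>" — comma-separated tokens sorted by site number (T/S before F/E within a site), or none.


running all 42 domain inputs and tallying outcomes:
  reachable outcomes have witnesses, e.g. B1=T (e.g. g=2, z=3), B1=F (e.g. g=2, z=8), B2=T (e.g. g=2, z=8), B2=F (e.g. g=2, z=9)
Answer: none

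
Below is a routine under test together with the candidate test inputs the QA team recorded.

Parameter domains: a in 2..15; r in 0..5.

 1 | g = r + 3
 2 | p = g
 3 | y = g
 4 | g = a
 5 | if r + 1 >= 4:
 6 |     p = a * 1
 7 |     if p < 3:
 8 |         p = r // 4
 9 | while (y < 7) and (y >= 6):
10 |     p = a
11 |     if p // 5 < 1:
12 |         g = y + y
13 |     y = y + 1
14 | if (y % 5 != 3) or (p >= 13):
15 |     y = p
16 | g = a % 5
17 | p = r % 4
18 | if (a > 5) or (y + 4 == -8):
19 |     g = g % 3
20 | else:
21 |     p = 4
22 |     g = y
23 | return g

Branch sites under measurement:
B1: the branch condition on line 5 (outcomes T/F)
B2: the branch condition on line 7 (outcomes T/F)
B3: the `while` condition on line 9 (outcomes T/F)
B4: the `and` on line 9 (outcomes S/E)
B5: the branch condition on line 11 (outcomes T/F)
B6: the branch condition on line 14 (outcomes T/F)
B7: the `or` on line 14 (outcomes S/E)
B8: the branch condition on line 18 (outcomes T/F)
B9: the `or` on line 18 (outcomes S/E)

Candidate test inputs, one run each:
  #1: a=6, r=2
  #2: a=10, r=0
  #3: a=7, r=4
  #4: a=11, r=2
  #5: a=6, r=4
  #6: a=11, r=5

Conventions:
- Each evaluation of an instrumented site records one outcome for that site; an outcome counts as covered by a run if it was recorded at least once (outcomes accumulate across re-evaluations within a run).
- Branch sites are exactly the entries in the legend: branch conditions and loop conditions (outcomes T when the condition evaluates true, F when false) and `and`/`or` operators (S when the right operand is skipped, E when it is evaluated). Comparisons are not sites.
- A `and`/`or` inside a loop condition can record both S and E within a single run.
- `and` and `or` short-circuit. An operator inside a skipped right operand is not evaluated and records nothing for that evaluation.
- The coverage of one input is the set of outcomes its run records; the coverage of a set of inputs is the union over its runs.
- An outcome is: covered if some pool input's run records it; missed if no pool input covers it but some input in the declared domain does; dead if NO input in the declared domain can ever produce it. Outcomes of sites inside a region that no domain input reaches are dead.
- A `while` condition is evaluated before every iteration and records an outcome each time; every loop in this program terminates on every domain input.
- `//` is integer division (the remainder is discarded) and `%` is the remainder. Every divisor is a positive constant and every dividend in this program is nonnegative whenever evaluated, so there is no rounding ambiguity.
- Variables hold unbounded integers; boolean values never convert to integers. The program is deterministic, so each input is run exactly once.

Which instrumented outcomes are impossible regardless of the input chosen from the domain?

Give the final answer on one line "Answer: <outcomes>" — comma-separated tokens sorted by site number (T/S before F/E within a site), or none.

checking every outcome against all 84 domain inputs:
  reachable outcomes have witnesses, e.g. B1=T (e.g. a=2, r=3), B1=F (e.g. a=2, r=0), B2=T (e.g. a=2, r=3), B2=F (e.g. a=3, r=3)

Answer: none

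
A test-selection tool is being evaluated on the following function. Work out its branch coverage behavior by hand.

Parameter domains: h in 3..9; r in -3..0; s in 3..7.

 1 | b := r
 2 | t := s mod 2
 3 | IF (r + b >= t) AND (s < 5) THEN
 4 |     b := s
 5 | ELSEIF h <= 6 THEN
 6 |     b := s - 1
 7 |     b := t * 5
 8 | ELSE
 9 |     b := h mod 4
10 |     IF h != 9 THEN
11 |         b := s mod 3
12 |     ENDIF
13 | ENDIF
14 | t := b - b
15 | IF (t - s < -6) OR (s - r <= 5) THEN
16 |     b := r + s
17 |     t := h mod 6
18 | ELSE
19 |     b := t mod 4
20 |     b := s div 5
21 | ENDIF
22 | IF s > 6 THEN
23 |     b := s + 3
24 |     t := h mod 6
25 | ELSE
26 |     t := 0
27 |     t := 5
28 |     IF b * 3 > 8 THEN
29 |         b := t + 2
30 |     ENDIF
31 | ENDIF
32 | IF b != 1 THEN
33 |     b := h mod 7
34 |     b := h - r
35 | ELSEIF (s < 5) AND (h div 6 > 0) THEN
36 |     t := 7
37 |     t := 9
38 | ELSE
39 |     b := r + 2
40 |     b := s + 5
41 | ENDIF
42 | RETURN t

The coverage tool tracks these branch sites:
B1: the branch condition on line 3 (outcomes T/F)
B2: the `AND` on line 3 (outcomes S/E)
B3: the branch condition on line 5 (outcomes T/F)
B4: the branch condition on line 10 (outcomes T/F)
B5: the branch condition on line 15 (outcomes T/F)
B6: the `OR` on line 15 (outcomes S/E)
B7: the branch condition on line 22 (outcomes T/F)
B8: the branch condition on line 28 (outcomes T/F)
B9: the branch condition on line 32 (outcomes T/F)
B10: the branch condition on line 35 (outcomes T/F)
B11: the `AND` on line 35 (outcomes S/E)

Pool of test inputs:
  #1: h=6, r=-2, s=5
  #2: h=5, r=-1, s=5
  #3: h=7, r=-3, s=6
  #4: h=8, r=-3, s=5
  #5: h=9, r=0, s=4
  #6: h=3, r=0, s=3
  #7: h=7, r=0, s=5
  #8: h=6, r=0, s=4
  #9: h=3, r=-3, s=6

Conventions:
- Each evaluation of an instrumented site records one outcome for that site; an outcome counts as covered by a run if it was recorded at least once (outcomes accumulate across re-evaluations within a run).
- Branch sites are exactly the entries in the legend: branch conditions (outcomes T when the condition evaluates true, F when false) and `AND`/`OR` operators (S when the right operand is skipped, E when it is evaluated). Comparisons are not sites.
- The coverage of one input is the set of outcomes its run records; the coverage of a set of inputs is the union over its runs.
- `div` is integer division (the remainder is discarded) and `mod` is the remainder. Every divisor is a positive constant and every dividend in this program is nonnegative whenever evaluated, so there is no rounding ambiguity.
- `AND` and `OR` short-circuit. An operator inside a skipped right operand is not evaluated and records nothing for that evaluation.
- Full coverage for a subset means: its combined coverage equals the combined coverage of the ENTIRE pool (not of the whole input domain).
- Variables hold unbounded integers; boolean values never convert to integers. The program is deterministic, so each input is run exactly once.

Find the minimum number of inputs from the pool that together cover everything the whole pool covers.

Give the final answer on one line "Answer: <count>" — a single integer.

input #1 (h=6, r=-2, s=5): events B2->S, B1->F, B3->T, B6->E, B5->F, B7->F, B8->F, B9->F, B11->S, B10->F; covers B1=F, B2=S, B3=T, B5=F, B6=E, B7=F, B8=F, B9=F, B10=F, B11=S
input #2 (h=5, r=-1, s=5): events B2->S, B1->F, B3->T, B6->E, B5->F, B7->F, B8->F, B9->F, B11->S, B10->F; covers B1=F, B2=S, B3=T, B5=F, B6=E, B7=F, B8=F, B9=F, B10=F, B11=S
input #3 (h=7, r=-3, s=6): events B2->S, B1->F, B3->F, B4->T, B6->E, B5->F, B7->F, B8->F, B9->F, B11->S, B10->F; covers B1=F, B2=S, B3=F, B4=T, B5=F, B6=E, B7=F, B8=F, B9=F, B10=F, B11=S
input #4 (h=8, r=-3, s=5): events B2->S, B1->F, B3->F, B4->T, B6->E, B5->F, B7->F, B8->F, B9->F, B11->S, B10->F; covers B1=F, B2=S, B3=F, B4=T, B5=F, B6=E, B7=F, B8=F, B9=F, B10=F, B11=S
input #5 (h=9, r=0, s=4): events B2->E, B1->T, B6->E, B5->T, B7->F, B8->T, B9->T; covers B1=T, B2=E, B5=T, B6=E, B7=F, B8=T, B9=T
input #6 (h=3, r=0, s=3): events B2->S, B1->F, B3->T, B6->E, B5->T, B7->F, B8->T, B9->T; covers B1=F, B2=S, B3=T, B5=T, B6=E, B7=F, B8=T, B9=T
input #7 (h=7, r=0, s=5): events B2->S, B1->F, B3->F, B4->T, B6->E, B5->T, B7->F, B8->T, B9->T; covers B1=F, B2=S, B3=F, B4=T, B5=T, B6=E, B7=F, B8=T, B9=T
input #8 (h=6, r=0, s=4): events B2->E, B1->T, B6->E, B5->T, B7->F, B8->T, B9->T; covers B1=T, B2=E, B5=T, B6=E, B7=F, B8=T, B9=T
input #9 (h=3, r=-3, s=6): events B2->S, B1->F, B3->T, B6->E, B5->F, B7->F, B8->F, B9->F, B11->S, B10->F; covers B1=F, B2=S, B3=T, B5=F, B6=E, B7=F, B8=F, B9=F, B10=F, B11=S
union over all inputs: B1=T, B1=F, B2=S, B2=E, B3=T, B3=F, B4=T, B5=T, B5=F, B6=E, B7=F, B8=T, B8=F, B9=T, B9=F, B10=F, B11=S (17 outcomes)
checked all size-1 subsets: none covers 17 outcomes (max 11/17)
checked all size-2 subsets: none covers 17 outcomes (max 16/17)
the canonical winner is {1, 3, 5}: size 3, full 17-outcome coverage, earliest index list among size-3 covers

Answer: 3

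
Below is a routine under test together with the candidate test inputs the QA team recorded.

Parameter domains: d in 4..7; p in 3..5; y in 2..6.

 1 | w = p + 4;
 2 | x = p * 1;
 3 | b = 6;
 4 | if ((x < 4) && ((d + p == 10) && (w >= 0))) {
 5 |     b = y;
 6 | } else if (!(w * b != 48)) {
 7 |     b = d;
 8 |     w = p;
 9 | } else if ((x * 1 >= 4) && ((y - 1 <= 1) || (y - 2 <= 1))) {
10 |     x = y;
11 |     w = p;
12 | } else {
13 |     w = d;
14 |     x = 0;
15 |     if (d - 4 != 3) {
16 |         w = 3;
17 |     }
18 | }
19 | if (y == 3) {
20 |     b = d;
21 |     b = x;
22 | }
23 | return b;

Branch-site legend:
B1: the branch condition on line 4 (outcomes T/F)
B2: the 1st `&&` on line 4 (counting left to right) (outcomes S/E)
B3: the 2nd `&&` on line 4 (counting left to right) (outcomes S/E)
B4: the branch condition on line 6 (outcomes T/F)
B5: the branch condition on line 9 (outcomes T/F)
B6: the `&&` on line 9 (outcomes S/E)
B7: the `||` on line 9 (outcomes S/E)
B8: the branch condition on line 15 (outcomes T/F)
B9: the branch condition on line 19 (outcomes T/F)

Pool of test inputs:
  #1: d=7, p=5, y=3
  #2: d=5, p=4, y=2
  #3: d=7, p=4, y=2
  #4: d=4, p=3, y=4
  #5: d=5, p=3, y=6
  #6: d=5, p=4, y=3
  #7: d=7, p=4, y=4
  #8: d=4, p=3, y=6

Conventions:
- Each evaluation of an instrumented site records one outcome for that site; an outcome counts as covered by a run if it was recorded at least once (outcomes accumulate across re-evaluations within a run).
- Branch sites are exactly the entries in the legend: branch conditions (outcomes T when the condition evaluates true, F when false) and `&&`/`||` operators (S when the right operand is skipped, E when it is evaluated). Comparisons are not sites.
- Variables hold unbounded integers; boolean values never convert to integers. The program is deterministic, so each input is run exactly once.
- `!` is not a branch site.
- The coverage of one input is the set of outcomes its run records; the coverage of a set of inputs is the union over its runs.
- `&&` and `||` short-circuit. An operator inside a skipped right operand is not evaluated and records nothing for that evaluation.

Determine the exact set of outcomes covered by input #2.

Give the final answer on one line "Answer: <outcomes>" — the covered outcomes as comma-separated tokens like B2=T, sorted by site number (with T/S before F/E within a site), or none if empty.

Tracing the run of input #2 (d=5, p=4, y=2):
  B2->S, B1->F, B4->T, B9->F
collecting distinct outcomes: B1=F, B2=S, B4=T, B9=F

Answer: B1=F, B2=S, B4=T, B9=F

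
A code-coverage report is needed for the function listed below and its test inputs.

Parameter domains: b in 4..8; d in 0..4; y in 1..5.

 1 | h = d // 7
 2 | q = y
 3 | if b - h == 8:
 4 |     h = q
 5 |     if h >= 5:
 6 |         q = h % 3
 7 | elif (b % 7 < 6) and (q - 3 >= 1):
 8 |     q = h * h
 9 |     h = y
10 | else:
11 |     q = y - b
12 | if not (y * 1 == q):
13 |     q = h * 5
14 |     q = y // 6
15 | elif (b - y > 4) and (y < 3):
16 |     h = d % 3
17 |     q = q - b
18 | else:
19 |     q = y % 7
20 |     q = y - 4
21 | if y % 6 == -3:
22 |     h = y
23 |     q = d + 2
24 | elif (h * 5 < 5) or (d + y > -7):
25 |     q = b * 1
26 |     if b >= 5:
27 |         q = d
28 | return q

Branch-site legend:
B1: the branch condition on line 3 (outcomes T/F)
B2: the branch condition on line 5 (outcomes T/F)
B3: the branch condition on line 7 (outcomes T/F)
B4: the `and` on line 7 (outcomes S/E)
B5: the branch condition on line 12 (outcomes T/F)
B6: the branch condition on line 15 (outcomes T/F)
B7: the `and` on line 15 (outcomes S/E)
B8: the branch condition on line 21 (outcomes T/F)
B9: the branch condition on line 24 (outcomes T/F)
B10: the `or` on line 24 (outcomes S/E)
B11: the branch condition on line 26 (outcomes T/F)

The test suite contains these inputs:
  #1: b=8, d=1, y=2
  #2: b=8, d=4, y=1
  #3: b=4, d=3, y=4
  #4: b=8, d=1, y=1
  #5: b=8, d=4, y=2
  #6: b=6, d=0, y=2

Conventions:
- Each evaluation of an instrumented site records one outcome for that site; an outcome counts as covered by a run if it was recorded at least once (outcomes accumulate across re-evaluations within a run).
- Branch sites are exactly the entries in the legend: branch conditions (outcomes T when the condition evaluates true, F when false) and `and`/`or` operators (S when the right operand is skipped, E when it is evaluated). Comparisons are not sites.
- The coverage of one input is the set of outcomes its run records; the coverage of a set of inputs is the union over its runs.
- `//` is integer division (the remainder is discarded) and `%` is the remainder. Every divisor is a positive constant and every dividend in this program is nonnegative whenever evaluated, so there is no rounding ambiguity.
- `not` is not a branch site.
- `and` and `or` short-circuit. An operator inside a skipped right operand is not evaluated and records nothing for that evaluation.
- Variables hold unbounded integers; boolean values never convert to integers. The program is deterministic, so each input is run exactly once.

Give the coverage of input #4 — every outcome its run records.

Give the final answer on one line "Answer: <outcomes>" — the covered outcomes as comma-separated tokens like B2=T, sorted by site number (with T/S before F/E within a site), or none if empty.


Simulating input #4 (b=8, d=1, y=1) step by step:
  B1->T, B2->F, B5->F, B7->E, B6->T, B8->F, B10->E, B9->T, B11->T
deduplicating events, the covered set is: B1=T, B2=F, B5=F, B6=T, B7=E, B8=F, B9=T, B10=E, B11=T
Answer: B1=T, B2=F, B5=F, B6=T, B7=E, B8=F, B9=T, B10=E, B11=T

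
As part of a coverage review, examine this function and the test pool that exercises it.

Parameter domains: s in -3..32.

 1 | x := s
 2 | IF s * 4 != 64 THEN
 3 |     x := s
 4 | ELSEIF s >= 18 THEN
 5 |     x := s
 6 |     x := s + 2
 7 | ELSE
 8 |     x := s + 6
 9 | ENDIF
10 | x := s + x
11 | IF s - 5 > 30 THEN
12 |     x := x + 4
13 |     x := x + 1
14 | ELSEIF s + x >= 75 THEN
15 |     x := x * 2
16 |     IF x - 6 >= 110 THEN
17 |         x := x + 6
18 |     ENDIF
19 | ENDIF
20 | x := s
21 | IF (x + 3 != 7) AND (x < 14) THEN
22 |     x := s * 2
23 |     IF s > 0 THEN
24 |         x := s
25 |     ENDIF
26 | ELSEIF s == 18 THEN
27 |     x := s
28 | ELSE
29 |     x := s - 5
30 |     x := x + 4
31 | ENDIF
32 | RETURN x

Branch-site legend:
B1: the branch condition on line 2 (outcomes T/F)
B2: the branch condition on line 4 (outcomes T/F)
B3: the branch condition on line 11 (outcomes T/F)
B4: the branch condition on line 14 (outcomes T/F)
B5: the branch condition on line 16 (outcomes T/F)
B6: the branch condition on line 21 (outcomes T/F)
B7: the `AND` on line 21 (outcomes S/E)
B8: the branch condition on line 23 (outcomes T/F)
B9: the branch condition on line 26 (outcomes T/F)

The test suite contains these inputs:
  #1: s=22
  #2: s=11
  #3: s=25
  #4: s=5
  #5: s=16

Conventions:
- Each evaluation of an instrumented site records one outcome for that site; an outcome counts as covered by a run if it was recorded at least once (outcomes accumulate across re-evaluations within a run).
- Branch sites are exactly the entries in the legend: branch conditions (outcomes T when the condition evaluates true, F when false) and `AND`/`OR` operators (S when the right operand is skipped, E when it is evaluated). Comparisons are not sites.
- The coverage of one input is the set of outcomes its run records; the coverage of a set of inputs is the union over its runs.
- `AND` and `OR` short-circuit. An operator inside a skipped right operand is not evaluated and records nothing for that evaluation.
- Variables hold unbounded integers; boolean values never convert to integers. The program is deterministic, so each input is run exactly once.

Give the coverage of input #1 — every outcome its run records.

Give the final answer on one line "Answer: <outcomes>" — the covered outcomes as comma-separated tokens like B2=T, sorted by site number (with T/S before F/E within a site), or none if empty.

Tracing the run of input #1 (s=22):
  B1->T, B3->F, B4->F, B7->E, B6->F, B9->F
collecting distinct outcomes: B1=T, B3=F, B4=F, B6=F, B7=E, B9=F

Answer: B1=T, B3=F, B4=F, B6=F, B7=E, B9=F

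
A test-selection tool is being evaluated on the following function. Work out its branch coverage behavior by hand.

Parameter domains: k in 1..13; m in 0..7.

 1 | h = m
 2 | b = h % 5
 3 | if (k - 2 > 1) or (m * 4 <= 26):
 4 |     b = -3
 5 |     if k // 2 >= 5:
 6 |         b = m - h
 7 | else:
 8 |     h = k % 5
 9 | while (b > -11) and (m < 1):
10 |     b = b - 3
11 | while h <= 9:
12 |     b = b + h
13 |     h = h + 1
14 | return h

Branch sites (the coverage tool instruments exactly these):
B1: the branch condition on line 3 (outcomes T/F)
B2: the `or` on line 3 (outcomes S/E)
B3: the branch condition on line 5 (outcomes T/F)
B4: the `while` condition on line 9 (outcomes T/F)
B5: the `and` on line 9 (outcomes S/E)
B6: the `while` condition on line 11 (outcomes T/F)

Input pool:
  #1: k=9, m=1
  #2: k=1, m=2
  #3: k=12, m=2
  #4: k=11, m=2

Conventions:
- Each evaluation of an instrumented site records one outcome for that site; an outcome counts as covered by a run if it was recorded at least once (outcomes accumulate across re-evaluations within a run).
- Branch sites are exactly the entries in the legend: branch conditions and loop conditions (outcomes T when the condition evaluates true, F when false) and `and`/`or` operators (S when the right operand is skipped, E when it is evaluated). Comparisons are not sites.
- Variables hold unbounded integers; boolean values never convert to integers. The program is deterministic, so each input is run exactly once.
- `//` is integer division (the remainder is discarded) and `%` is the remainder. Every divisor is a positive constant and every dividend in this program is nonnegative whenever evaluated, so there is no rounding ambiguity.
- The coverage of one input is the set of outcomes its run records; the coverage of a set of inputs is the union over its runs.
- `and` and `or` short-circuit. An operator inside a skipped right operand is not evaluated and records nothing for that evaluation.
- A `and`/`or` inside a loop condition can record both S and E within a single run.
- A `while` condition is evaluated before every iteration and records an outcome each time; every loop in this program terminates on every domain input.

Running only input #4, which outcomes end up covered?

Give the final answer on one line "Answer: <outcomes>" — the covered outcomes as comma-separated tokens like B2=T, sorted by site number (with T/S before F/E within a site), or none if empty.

Event log for input #4 (k=11, m=2):
  B2->S, B1->T, B3->T, B5->E, B4->F, B6->T, B6->T, B6->T, B6->T, B6->T
  B6->T, B6->T, B6->T, B6->F
collecting distinct outcomes: B1=T, B2=S, B3=T, B4=F, B5=E, B6=T, B6=F

Answer: B1=T, B2=S, B3=T, B4=F, B5=E, B6=T, B6=F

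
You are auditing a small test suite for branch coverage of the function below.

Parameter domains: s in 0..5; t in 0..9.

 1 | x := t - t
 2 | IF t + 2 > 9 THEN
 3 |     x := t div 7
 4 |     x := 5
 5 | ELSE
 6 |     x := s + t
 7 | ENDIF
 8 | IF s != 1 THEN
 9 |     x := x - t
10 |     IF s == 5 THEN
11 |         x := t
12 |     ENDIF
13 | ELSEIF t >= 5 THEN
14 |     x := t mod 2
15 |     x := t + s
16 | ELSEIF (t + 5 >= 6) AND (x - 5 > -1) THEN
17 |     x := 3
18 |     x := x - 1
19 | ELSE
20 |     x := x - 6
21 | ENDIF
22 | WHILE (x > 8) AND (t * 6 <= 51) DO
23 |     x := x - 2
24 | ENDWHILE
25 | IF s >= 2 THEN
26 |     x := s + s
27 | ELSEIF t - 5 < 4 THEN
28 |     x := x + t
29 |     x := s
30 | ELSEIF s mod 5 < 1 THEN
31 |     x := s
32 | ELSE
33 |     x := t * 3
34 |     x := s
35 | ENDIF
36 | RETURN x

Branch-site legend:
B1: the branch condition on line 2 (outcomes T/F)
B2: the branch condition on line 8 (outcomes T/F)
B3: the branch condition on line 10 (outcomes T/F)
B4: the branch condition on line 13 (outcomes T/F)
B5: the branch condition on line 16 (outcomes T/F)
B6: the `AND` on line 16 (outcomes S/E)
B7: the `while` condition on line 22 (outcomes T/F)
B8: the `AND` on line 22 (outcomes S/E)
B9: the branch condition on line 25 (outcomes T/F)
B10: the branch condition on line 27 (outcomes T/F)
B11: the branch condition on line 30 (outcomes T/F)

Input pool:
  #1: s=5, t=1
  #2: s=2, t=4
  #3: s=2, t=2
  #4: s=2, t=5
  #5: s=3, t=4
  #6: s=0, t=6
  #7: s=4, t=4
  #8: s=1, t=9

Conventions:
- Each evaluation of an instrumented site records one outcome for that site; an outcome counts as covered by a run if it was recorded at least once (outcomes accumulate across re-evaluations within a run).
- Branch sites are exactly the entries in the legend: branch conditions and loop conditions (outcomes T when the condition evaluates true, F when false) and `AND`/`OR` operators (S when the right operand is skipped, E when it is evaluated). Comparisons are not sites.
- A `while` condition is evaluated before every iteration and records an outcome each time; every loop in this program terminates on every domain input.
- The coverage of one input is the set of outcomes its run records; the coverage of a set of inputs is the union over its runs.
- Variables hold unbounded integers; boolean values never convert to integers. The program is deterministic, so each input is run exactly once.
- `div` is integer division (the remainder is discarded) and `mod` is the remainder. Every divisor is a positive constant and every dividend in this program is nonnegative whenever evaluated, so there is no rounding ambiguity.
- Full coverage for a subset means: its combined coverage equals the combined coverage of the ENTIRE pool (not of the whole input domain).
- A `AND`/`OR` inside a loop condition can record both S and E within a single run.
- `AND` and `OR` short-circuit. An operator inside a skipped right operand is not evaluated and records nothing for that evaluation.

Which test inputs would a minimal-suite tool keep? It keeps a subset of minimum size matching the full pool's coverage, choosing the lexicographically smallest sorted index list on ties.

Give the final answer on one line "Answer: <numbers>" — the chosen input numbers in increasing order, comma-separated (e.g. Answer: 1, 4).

test 1 (s=5, t=1) fires B1->F, B2->T, B3->T, B8->S, B7->F, B9->T; hits B1=F, B2=T, B3=T, B7=F, B8=S, B9=T
test 2 (s=2, t=4) fires B1->F, B2->T, B3->F, B8->S, B7->F, B9->T; hits B1=F, B2=T, B3=F, B7=F, B8=S, B9=T
test 3 (s=2, t=2) fires B1->F, B2->T, B3->F, B8->S, B7->F, B9->T; hits B1=F, B2=T, B3=F, B7=F, B8=S, B9=T
test 4 (s=2, t=5) fires B1->F, B2->T, B3->F, B8->S, B7->F, B9->T; hits B1=F, B2=T, B3=F, B7=F, B8=S, B9=T
test 5 (s=3, t=4) fires B1->F, B2->T, B3->F, B8->S, B7->F, B9->T; hits B1=F, B2=T, B3=F, B7=F, B8=S, B9=T
test 6 (s=0, t=6) fires B1->F, B2->T, B3->F, B8->S, B7->F, B9->F, B10->T; hits B1=F, B2=T, B3=F, B7=F, B8=S, B9=F, B10=T
test 7 (s=4, t=4) fires B1->F, B2->T, B3->F, B8->S, B7->F, B9->T; hits B1=F, B2=T, B3=F, B7=F, B8=S, B9=T
test 8 (s=1, t=9) fires B1->T, B2->F, B4->T, B8->E, B7->F, B9->F, B10->F, B11->F; hits B1=T, B2=F, B4=T, B7=F, B8=E, B9=F, B10=F, B11=F
pool-wide coverage (15 outcomes): B1=T, B1=F, B2=T, B2=F, B3=T, B3=F, B4=T, B7=F, B8=S, B8=E, B9=T, B9=F, B10=T, B10=F, B11=F
no size-1 subset reaches all 15 outcomes (best union: 8/15)
no size-2 subset reaches all 15 outcomes (best union: 13/15)
inputs {1, 6, 8} (size 3) cover everything; no size-3 subset with a lexicographically smaller index list covers all 15

Answer: 1, 6, 8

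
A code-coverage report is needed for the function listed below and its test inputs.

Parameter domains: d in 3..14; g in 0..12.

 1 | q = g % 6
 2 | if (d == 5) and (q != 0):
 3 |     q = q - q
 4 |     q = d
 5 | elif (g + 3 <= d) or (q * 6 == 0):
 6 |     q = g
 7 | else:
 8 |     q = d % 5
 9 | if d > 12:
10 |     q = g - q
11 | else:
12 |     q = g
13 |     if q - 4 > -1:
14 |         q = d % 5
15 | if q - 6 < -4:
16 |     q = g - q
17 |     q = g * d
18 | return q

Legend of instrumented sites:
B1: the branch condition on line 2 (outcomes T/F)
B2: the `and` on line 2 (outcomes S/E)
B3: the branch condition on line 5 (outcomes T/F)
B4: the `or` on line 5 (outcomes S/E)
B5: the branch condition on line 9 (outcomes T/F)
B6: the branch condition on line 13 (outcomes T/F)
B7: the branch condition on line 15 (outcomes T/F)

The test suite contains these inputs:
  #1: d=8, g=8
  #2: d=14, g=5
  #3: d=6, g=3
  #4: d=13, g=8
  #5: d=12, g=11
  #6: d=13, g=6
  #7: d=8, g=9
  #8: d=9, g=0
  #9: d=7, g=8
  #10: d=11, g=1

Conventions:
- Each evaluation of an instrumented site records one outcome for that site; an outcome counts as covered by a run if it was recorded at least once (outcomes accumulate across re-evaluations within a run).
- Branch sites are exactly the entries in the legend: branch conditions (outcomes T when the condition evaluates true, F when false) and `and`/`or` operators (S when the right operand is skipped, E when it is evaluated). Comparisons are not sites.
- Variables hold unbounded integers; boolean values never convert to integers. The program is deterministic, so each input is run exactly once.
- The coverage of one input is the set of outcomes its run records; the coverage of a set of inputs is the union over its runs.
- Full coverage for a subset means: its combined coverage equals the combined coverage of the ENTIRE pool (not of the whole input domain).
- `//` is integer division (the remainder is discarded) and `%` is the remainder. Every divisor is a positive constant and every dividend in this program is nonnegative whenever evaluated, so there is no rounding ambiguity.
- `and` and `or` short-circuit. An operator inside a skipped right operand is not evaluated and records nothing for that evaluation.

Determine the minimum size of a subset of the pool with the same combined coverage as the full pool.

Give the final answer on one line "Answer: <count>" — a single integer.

input #1, d=8, g=8: outcomes B1=F, B2=S, B3=F, B4=E, B5=F, B6=T, B7=F
input #2, d=14, g=5: outcomes B1=F, B2=S, B3=T, B4=S, B5=T, B7=T
input #3, d=6, g=3: outcomes B1=F, B2=S, B3=T, B4=S, B5=F, B6=F, B7=F
input #4, d=13, g=8: outcomes B1=F, B2=S, B3=T, B4=S, B5=T, B7=T
input #5, d=12, g=11: outcomes B1=F, B2=S, B3=F, B4=E, B5=F, B6=T, B7=F
input #6, d=13, g=6: outcomes B1=F, B2=S, B3=T, B4=S, B5=T, B7=T
input #7, d=8, g=9: outcomes B1=F, B2=S, B3=F, B4=E, B5=F, B6=T, B7=F
input #8, d=9, g=0: outcomes B1=F, B2=S, B3=T, B4=S, B5=F, B6=F, B7=T
input #9, d=7, g=8: outcomes B1=F, B2=S, B3=F, B4=E, B5=F, B6=T, B7=F
input #10, d=11, g=1: outcomes B1=F, B2=S, B3=T, B4=S, B5=F, B6=F, B7=T
union over all inputs: B1=F, B2=S, B3=T, B3=F, B4=S, B4=E, B5=T, B5=F, B6=T, B6=F, B7=T, B7=F (12 outcomes)
no size-1 subset reaches all 12 outcomes (best union: 7/12)
no size-2 subset reaches all 12 outcomes (best union: 11/12)
inputs {1, 2, 3} (size 3) cover everything; no size-3 subset with a lexicographically smaller index list covers all 12

Answer: 3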